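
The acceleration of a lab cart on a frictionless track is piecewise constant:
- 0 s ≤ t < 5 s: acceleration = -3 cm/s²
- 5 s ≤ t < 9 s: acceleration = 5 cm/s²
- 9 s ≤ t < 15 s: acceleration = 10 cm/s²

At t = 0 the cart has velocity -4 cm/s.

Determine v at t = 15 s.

61 cm/s

Δv equals the area under the a-t graph; then v = v₀ + Δv.
0–5 s: -3 × 5 = -15 cm/s
5–9 s: 5 × 4 = 20 cm/s
9–15 s: 10 × 6 = 60 cm/s
Δv = 65 cm/s, so v(15) = -4 + (65) = 61 cm/s.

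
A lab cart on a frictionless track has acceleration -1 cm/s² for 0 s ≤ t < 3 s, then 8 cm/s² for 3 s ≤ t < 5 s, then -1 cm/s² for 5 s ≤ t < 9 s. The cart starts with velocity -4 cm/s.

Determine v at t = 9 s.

Δv equals the area under the a-t graph; then v = v₀ + Δv.
0–3 s: -1 × 3 = -3 cm/s
3–5 s: 8 × 2 = 16 cm/s
5–9 s: -1 × 4 = -4 cm/s
Δv = 9 cm/s, so v(9) = -4 + (9) = 5 cm/s.

5 cm/s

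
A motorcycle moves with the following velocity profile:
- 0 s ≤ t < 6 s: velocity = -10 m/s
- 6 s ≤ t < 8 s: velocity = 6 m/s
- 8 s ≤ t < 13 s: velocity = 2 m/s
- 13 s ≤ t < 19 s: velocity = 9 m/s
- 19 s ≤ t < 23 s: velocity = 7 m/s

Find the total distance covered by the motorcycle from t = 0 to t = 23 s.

Distance (not displacement) is the total path length: add the absolute areas under v-t.
0–6 s: |-10| × 6 = 60 m
6–8 s: |6| × 2 = 12 m
8–13 s: |2| × 5 = 10 m
13–19 s: |9| × 6 = 54 m
19–23 s: |7| × 4 = 28 m
Total distance = 164 m

164 m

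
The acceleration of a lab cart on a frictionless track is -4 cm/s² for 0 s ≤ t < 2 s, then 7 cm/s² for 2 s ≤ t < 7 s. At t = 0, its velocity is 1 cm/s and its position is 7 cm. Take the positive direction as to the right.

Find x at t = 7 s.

53.5 cm

On each constant-a segment, Δv = aΔt and Δx = v₀Δt + ½aΔt²; chain segment to segment.
0–2 s: v starts 1 cm/s; Δx = 1·2 + ½·-4·2² = -6 cm; v ends -7 cm/s.
2–7 s: v starts -7 cm/s; Δx = -7·5 + ½·7·5² = 52.5 cm; v ends 28 cm/s.
x(7) = 7 + Σ Δx = 53.5 cm.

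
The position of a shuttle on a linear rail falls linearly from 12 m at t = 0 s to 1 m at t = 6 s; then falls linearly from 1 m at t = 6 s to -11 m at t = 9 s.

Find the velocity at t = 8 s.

Velocity is the slope of the x-t graph on 6–9 s: (-11 − 1)/(9 − 6) = -4 m/s.

-4 m/s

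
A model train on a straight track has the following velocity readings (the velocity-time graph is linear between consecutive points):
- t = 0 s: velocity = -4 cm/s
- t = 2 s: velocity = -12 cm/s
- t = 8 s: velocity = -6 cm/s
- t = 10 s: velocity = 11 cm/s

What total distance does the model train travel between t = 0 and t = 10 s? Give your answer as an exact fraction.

Total distance travelled is ∫|v| dt — sum the magnitudes of each area piece.
0–2 s: |½(-4 + -12)(2)| = 16 cm
2–8 s: |½(-12 + -6)(6)| = 54 cm
8–10 s: v = 0 at t = 148/17 s; triangle areas 36/17 + 121/17 = 157/17 cm
Total distance = 1347/17 cm

1347/17 cm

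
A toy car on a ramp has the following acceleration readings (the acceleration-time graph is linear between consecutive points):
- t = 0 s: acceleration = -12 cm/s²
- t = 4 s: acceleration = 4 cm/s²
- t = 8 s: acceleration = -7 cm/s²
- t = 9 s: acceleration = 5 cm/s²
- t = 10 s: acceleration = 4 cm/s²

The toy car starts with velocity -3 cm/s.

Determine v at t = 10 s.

-21.5 cm/s

Δv equals the area under the a-t graph; then v = v₀ + Δv.
0–4 s: ½(-12 + 4)(4) = -16 cm/s
4–8 s: ½(4 + -7)(4) = -6 cm/s
8–9 s: ½(-7 + 5)(1) = -1 cm/s
9–10 s: ½(5 + 4)(1) = 4.5 cm/s
Δv = -18.5 cm/s, so v(10) = -3 + (-18.5) = -21.5 cm/s.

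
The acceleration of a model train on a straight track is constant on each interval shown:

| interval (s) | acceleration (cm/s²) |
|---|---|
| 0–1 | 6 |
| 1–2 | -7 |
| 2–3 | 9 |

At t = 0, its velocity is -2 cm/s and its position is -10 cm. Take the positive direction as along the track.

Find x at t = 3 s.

-7 cm

On each constant-a segment, Δv = aΔt and Δx = v₀Δt + ½aΔt²; chain segment to segment.
0–1 s: v starts -2 cm/s; Δx = -2·1 + ½·6·1² = 1 cm; v ends 4 cm/s.
1–2 s: v starts 4 cm/s; Δx = 4·1 + ½·-7·1² = 0.5 cm; v ends -3 cm/s.
2–3 s: v starts -3 cm/s; Δx = -3·1 + ½·9·1² = 1.5 cm; v ends 6 cm/s.
x(3) = -10 + Σ Δx = -7 cm.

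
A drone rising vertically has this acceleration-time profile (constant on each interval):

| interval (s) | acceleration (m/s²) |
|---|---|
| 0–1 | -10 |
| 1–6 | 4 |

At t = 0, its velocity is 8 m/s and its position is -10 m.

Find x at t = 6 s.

On each constant-a segment, Δv = aΔt and Δx = v₀Δt + ½aΔt²; chain segment to segment.
0–1 s: v starts 8 m/s; Δx = 8·1 + ½·-10·1² = 3 m; v ends -2 m/s.
1–6 s: v starts -2 m/s; Δx = -2·5 + ½·4·5² = 40 m; v ends 18 m/s.
x(6) = -10 + Σ Δx = 33 m.

33 m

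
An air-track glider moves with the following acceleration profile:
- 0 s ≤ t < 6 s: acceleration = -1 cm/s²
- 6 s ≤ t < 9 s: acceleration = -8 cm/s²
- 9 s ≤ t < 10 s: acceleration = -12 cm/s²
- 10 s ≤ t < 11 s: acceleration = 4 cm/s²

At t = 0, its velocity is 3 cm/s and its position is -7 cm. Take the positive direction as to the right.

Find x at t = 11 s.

-122 cm

On each constant-a segment, Δv = aΔt and Δx = v₀Δt + ½aΔt²; chain segment to segment.
0–6 s: v starts 3 cm/s; Δx = 3·6 + ½·-1·6² = 0 cm; v ends -3 cm/s.
6–9 s: v starts -3 cm/s; Δx = -3·3 + ½·-8·3² = -45 cm; v ends -27 cm/s.
9–10 s: v starts -27 cm/s; Δx = -27·1 + ½·-12·1² = -33 cm; v ends -39 cm/s.
10–11 s: v starts -39 cm/s; Δx = -39·1 + ½·4·1² = -37 cm; v ends -35 cm/s.
x(11) = -7 + Σ Δx = -122 cm.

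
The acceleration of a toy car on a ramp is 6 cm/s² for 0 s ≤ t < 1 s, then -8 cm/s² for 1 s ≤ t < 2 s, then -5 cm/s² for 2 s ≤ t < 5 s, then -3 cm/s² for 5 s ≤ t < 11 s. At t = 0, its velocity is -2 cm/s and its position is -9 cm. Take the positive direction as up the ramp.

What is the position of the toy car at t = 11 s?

On each constant-a segment, Δv = aΔt and Δx = v₀Δt + ½aΔt²; chain segment to segment.
0–1 s: v starts -2 cm/s; Δx = -2·1 + ½·6·1² = 1 cm; v ends 4 cm/s.
1–2 s: v starts 4 cm/s; Δx = 4·1 + ½·-8·1² = 0 cm; v ends -4 cm/s.
2–5 s: v starts -4 cm/s; Δx = -4·3 + ½·-5·3² = -34.5 cm; v ends -19 cm/s.
5–11 s: v starts -19 cm/s; Δx = -19·6 + ½·-3·6² = -168 cm; v ends -37 cm/s.
x(11) = -9 + Σ Δx = -210.5 cm.

-210.5 cm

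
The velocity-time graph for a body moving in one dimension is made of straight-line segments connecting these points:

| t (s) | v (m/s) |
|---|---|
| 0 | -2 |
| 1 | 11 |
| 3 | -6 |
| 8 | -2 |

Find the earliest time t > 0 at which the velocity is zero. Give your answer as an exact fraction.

t = 2/13 s

v changes sign on 0–1 s (from -2 to 11); the graph is linear there, so v = 0 at t = 0 + (2)·(1 − 0)/(11 − -2) = 2/13 s.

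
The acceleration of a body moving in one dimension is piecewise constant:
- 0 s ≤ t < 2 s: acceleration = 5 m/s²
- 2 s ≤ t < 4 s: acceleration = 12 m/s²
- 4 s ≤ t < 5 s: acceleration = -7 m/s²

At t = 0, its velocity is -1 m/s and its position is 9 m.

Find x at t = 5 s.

88.5 m

On each constant-a segment, Δv = aΔt and Δx = v₀Δt + ½aΔt²; chain segment to segment.
0–2 s: v starts -1 m/s; Δx = -1·2 + ½·5·2² = 8 m; v ends 9 m/s.
2–4 s: v starts 9 m/s; Δx = 9·2 + ½·12·2² = 42 m; v ends 33 m/s.
4–5 s: v starts 33 m/s; Δx = 33·1 + ½·-7·1² = 29.5 m; v ends 26 m/s.
x(5) = 9 + Σ Δx = 88.5 m.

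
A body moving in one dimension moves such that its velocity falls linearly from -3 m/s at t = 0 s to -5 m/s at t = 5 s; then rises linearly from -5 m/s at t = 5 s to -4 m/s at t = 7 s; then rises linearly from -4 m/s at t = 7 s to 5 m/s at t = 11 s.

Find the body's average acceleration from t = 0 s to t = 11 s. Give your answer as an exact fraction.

8/11 m/s²

Average acceleration = Δv/Δt = (5 − -3)/(11 − 0) = 8/11 m/s².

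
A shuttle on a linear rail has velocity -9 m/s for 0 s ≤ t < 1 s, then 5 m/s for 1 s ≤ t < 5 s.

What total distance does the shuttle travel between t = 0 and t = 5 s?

Distance (not displacement) is the total path length: add the absolute areas under v-t.
0–1 s: |-9| × 1 = 9 m
1–5 s: |5| × 4 = 20 m
Total distance = 29 m

29 m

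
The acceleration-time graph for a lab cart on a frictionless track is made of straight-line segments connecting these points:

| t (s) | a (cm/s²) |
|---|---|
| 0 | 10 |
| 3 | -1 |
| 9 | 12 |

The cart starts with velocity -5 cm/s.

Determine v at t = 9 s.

Δv equals the area under the a-t graph; then v = v₀ + Δv.
0–3 s: ½(10 + -1)(3) = 13.5 cm/s
3–9 s: ½(-1 + 12)(6) = 33 cm/s
Δv = 46.5 cm/s, so v(9) = -5 + (46.5) = 41.5 cm/s.

41.5 cm/s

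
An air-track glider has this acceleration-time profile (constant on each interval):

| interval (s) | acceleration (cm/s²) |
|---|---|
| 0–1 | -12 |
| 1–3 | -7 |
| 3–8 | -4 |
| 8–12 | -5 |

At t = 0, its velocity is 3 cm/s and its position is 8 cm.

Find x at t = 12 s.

-404 cm

On each constant-a segment, Δv = aΔt and Δx = v₀Δt + ½aΔt²; chain segment to segment.
0–1 s: v starts 3 cm/s; Δx = 3·1 + ½·-12·1² = -3 cm; v ends -9 cm/s.
1–3 s: v starts -9 cm/s; Δx = -9·2 + ½·-7·2² = -32 cm; v ends -23 cm/s.
3–8 s: v starts -23 cm/s; Δx = -23·5 + ½·-4·5² = -165 cm; v ends -43 cm/s.
8–12 s: v starts -43 cm/s; Δx = -43·4 + ½·-5·4² = -212 cm; v ends -63 cm/s.
x(12) = 8 + Σ Δx = -404 cm.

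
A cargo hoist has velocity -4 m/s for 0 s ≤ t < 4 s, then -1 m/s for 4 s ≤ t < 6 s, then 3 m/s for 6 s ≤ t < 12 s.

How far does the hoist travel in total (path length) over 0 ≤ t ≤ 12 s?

36 m

Distance (not displacement) is the total path length: add the absolute areas under v-t.
0–4 s: |-4| × 4 = 16 m
4–6 s: |-1| × 2 = 2 m
6–12 s: |3| × 6 = 18 m
Total distance = 36 m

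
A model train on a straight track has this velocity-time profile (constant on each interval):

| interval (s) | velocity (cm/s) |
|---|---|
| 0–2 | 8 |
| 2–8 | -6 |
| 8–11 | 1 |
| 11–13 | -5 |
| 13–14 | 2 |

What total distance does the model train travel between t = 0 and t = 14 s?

67 cm

Total distance travelled is ∫|v| dt — sum the magnitudes of each area piece.
0–2 s: |8| × 2 = 16 cm
2–8 s: |-6| × 6 = 36 cm
8–11 s: |1| × 3 = 3 cm
11–13 s: |-5| × 2 = 10 cm
13–14 s: |2| × 1 = 2 cm
Total distance = 67 cm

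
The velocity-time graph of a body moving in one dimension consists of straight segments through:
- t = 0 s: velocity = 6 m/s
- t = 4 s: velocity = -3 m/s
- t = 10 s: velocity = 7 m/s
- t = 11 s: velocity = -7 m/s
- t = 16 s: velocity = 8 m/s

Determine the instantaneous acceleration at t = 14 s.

Acceleration is the slope of the v-t graph on 11–16 s: (8 − -7)/(16 − 11) = 3 m/s².

3 m/s²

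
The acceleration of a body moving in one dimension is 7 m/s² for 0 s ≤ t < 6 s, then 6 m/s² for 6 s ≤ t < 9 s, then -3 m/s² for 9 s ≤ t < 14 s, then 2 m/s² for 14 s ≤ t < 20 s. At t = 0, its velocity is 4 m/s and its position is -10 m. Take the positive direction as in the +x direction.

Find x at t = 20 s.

On each constant-a segment, Δv = aΔt and Δx = v₀Δt + ½aΔt²; chain segment to segment.
0–6 s: v starts 4 m/s; Δx = 4·6 + ½·7·6² = 150 m; v ends 46 m/s.
6–9 s: v starts 46 m/s; Δx = 46·3 + ½·6·3² = 165 m; v ends 64 m/s.
9–14 s: v starts 64 m/s; Δx = 64·5 + ½·-3·5² = 282.5 m; v ends 49 m/s.
14–20 s: v starts 49 m/s; Δx = 49·6 + ½·2·6² = 330 m; v ends 61 m/s.
x(20) = -10 + Σ Δx = 917.5 m.

917.5 m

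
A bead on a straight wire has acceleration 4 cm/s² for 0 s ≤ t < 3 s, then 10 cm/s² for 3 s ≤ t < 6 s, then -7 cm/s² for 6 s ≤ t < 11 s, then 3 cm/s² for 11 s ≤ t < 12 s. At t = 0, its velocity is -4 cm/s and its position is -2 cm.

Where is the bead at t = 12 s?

On each constant-a segment, Δv = aΔt and Δx = v₀Δt + ½aΔt²; chain segment to segment.
0–3 s: v starts -4 cm/s; Δx = -4·3 + ½·4·3² = 6 cm; v ends 8 cm/s.
3–6 s: v starts 8 cm/s; Δx = 8·3 + ½·10·3² = 69 cm; v ends 38 cm/s.
6–11 s: v starts 38 cm/s; Δx = 38·5 + ½·-7·5² = 102.5 cm; v ends 3 cm/s.
11–12 s: v starts 3 cm/s; Δx = 3·1 + ½·3·1² = 4.5 cm; v ends 6 cm/s.
x(12) = -2 + Σ Δx = 180 cm.

180 cm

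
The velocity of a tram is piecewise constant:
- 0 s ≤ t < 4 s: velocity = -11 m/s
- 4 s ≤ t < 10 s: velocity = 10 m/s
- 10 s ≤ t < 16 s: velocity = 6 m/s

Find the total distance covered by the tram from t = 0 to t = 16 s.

Total distance travelled is ∫|v| dt — sum the magnitudes of each area piece.
0–4 s: |-11| × 4 = 44 m
4–10 s: |10| × 6 = 60 m
10–16 s: |6| × 6 = 36 m
Total distance = 140 m

140 m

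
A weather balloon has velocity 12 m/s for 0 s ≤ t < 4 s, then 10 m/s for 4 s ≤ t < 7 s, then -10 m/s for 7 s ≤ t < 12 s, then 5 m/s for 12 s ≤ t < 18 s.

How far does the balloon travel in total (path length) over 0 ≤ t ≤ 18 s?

Total distance travelled is ∫|v| dt — sum the magnitudes of each area piece.
0–4 s: |12| × 4 = 48 m
4–7 s: |10| × 3 = 30 m
7–12 s: |-10| × 5 = 50 m
12–18 s: |5| × 6 = 30 m
Total distance = 158 m

158 m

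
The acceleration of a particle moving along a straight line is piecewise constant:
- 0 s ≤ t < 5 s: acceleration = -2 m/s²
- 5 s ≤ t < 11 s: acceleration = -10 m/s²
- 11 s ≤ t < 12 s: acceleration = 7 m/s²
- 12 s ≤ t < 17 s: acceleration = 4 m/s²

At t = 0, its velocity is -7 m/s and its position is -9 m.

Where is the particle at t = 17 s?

-724.5 m

On each constant-a segment, Δv = aΔt and Δx = v₀Δt + ½aΔt²; chain segment to segment.
0–5 s: v starts -7 m/s; Δx = -7·5 + ½·-2·5² = -60 m; v ends -17 m/s.
5–11 s: v starts -17 m/s; Δx = -17·6 + ½·-10·6² = -282 m; v ends -77 m/s.
11–12 s: v starts -77 m/s; Δx = -77·1 + ½·7·1² = -73.5 m; v ends -70 m/s.
12–17 s: v starts -70 m/s; Δx = -70·5 + ½·4·5² = -300 m; v ends -50 m/s.
x(17) = -9 + Σ Δx = -724.5 m.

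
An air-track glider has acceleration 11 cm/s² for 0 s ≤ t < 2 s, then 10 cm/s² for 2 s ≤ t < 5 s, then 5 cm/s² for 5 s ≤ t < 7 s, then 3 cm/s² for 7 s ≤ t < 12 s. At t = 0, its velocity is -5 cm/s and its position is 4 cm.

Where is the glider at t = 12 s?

On each constant-a segment, Δv = aΔt and Δx = v₀Δt + ½aΔt²; chain segment to segment.
0–2 s: v starts -5 cm/s; Δx = -5·2 + ½·11·2² = 12 cm; v ends 17 cm/s.
2–5 s: v starts 17 cm/s; Δx = 17·3 + ½·10·3² = 96 cm; v ends 47 cm/s.
5–7 s: v starts 47 cm/s; Δx = 47·2 + ½·5·2² = 104 cm; v ends 57 cm/s.
7–12 s: v starts 57 cm/s; Δx = 57·5 + ½·3·5² = 322.5 cm; v ends 72 cm/s.
x(12) = 4 + Σ Δx = 538.5 cm.

538.5 cm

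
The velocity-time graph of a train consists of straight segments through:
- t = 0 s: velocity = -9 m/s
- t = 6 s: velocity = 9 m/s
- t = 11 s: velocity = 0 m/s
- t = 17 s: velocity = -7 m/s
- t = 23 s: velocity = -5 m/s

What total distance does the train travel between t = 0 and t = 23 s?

106.5 m

Distance (not displacement) is the total path length: add the absolute areas under v-t.
0–6 s: v = 0 at t = 3 s; triangle areas 13.5 + 13.5 = 27 m
6–11 s: |½(9 + 0)(5)| = 22.5 m
11–17 s: |½(0 + -7)(6)| = 21 m
17–23 s: |½(-7 + -5)(6)| = 36 m
Total distance = 106.5 m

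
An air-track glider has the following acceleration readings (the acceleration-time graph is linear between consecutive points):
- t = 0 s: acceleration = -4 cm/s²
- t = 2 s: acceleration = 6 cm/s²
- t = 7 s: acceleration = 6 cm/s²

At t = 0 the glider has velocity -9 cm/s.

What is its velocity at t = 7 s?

Δv equals the area under the a-t graph; then v = v₀ + Δv.
0–2 s: ½(-4 + 6)(2) = 2 cm/s
2–7 s: 6 × 5 = 30 cm/s
Δv = 32 cm/s, so v(7) = -9 + (32) = 23 cm/s.

23 cm/s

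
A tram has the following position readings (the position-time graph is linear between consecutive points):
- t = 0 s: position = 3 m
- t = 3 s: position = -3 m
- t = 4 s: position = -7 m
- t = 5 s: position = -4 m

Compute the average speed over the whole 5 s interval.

2.6 m/s

Average speed = (total path length)/(elapsed time); on a piecewise-linear x-t graph the path length is Σ|Δx|.
0–3 s: |Δx| = |-3 − 3| = 6 m
3–4 s: |Δx| = |-7 − -3| = 4 m
4–5 s: |Δx| = |-4 − -7| = 3 m
Total path = 13 m; average speed = 13/5 = 2.6 m/s.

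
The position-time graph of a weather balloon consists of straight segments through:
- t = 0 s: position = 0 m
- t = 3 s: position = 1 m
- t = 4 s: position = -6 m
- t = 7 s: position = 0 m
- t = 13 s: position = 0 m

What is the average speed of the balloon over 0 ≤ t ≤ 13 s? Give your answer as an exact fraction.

Average speed = (total path length)/(elapsed time); on a piecewise-linear x-t graph the path length is Σ|Δx|.
0–3 s: |Δx| = |1 − 0| = 1 m
3–4 s: |Δx| = |-6 − 1| = 7 m
4–7 s: |Δx| = |0 − -6| = 6 m
7–13 s: |Δx| = |0 − 0| = 0 m
Total path = 14 m; average speed = 14/13 = 14/13 m/s.

14/13 m/s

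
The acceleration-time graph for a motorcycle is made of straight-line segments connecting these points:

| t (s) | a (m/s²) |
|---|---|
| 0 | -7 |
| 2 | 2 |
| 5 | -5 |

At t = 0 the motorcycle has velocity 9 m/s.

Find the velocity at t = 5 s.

-0.5 m/s

Δv equals the area under the a-t graph; then v = v₀ + Δv.
0–2 s: ½(-7 + 2)(2) = -5 m/s
2–5 s: ½(2 + -5)(3) = -4.5 m/s
Δv = -9.5 m/s, so v(5) = 9 + (-9.5) = -0.5 m/s.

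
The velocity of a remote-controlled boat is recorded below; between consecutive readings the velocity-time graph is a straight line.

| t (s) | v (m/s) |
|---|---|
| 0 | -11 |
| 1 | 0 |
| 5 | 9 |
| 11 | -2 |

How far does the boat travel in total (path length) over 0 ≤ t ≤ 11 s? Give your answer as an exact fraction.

1027/22 m

Distance (not displacement) is the total path length: add the absolute areas under v-t.
0–1 s: |½(-11 + 0)(1)| = 5.5 m
1–5 s: |½(0 + 9)(4)| = 18 m
5–11 s: v = 0 at t = 109/11 s; triangle areas 243/11 + 12/11 = 255/11 m
Total distance = 1027/22 m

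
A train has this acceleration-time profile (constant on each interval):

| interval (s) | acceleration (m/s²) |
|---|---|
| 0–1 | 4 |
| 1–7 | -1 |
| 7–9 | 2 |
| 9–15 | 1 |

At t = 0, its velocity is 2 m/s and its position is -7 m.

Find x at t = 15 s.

On each constant-a segment, Δv = aΔt and Δx = v₀Δt + ½aΔt²; chain segment to segment.
0–1 s: v starts 2 m/s; Δx = 2·1 + ½·4·1² = 4 m; v ends 6 m/s.
1–7 s: v starts 6 m/s; Δx = 6·6 + ½·-1·6² = 18 m; v ends 0 m/s.
7–9 s: v starts 0 m/s; Δx = 0·2 + ½·2·2² = 4 m; v ends 4 m/s.
9–15 s: v starts 4 m/s; Δx = 4·6 + ½·1·6² = 42 m; v ends 10 m/s.
x(15) = -7 + Σ Δx = 61 m.

61 m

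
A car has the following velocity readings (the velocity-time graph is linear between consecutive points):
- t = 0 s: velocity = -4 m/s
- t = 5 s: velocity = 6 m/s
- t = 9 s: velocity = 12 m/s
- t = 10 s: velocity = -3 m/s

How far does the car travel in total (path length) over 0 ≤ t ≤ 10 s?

54.1 m

Total distance travelled is ∫|v| dt — sum the magnitudes of each area piece.
0–5 s: v = 0 at t = 2 s; triangle areas 4 + 9 = 13 m
5–9 s: |½(6 + 12)(4)| = 36 m
9–10 s: v = 0 at t = 9.8 s; triangle areas 4.8 + 0.3 = 5.1 m
Total distance = 54.1 m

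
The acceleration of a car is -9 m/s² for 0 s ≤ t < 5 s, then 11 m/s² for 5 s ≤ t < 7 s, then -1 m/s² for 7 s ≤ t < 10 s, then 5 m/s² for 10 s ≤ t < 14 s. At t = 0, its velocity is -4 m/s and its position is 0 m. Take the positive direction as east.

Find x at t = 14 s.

-374 m

On each constant-a segment, Δv = aΔt and Δx = v₀Δt + ½aΔt²; chain segment to segment.
0–5 s: v starts -4 m/s; Δx = -4·5 + ½·-9·5² = -132.5 m; v ends -49 m/s.
5–7 s: v starts -49 m/s; Δx = -49·2 + ½·11·2² = -76 m; v ends -27 m/s.
7–10 s: v starts -27 m/s; Δx = -27·3 + ½·-1·3² = -85.5 m; v ends -30 m/s.
10–14 s: v starts -30 m/s; Δx = -30·4 + ½·5·4² = -80 m; v ends -10 m/s.
x(14) = 0 + Σ Δx = -374 m.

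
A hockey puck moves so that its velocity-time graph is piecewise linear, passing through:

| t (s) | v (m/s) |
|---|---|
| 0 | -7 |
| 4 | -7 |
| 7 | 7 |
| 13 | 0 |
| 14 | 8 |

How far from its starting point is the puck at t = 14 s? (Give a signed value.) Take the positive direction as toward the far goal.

Net displacement equals the area under the velocity-time graph (areas below the axis count negative).
0–4 s: -7 × 4 = -28 m
4–7 s: ½(-7 + 7)(3) = 0 m
7–13 s: ½(7 + 0)(6) = 21 m
13–14 s: ½(0 + 8)(1) = 4 m
Net displacement = -3 m

-3 m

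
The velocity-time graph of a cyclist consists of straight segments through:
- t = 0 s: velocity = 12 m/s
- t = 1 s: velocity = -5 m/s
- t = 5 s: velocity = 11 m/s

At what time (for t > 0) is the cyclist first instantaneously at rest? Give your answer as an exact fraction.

v changes sign on 0–1 s (from 12 to -5); the graph is linear there, so v = 0 at t = 0 + (-12)·(1 − 0)/(-5 − 12) = 12/17 s.

t = 12/17 s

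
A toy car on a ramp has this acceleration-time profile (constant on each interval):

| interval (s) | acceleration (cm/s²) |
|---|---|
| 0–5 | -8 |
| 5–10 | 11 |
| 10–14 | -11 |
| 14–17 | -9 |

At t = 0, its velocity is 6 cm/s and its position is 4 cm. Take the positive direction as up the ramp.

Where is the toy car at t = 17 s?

-212 cm

On each constant-a segment, Δv = aΔt and Δx = v₀Δt + ½aΔt²; chain segment to segment.
0–5 s: v starts 6 cm/s; Δx = 6·5 + ½·-8·5² = -70 cm; v ends -34 cm/s.
5–10 s: v starts -34 cm/s; Δx = -34·5 + ½·11·5² = -32.5 cm; v ends 21 cm/s.
10–14 s: v starts 21 cm/s; Δx = 21·4 + ½·-11·4² = -4 cm; v ends -23 cm/s.
14–17 s: v starts -23 cm/s; Δx = -23·3 + ½·-9·3² = -109.5 cm; v ends -50 cm/s.
x(17) = 4 + Σ Δx = -212 cm.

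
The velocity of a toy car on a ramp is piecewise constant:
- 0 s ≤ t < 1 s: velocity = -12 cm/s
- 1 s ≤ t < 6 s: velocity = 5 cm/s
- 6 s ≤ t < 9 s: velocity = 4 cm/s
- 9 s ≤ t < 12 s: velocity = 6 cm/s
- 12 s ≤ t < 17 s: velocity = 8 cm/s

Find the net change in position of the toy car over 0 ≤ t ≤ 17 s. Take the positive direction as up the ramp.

83 cm

Displacement is the signed area under the v-t curve.
0–1 s: -12 × 1 = -12 cm
1–6 s: 5 × 5 = 25 cm
6–9 s: 4 × 3 = 12 cm
9–12 s: 6 × 3 = 18 cm
12–17 s: 8 × 5 = 40 cm
Net displacement = 83 cm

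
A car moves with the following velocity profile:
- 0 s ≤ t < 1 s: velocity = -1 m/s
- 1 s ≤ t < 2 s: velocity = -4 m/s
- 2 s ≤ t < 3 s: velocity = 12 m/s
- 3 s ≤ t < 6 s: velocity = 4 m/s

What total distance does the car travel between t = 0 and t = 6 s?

29 m

Distance (not displacement) is the total path length: add the absolute areas under v-t.
0–1 s: |-1| × 1 = 1 m
1–2 s: |-4| × 1 = 4 m
2–3 s: |12| × 1 = 12 m
3–6 s: |4| × 3 = 12 m
Total distance = 29 m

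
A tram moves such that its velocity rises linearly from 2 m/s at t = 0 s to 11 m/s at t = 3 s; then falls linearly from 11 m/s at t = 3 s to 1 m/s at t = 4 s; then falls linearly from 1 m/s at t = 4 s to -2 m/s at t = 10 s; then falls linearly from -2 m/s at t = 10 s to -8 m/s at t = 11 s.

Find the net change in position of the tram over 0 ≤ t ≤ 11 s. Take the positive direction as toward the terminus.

Displacement is the signed area under the v-t curve.
0–3 s: ½(2 + 11)(3) = 19.5 m
3–4 s: ½(11 + 1)(1) = 6 m
4–10 s: ½(1 + -2)(6) = -3 m
10–11 s: ½(-2 + -8)(1) = -5 m
Net displacement = 17.5 m

17.5 m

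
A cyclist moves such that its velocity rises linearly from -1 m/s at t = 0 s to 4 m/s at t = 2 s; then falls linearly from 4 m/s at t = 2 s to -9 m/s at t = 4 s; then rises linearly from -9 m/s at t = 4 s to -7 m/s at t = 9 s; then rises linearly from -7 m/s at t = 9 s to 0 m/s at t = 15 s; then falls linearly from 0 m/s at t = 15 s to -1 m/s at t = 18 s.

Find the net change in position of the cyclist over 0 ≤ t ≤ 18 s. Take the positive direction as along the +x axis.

-64.5 m

Displacement is the signed area under the v-t curve.
0–2 s: ½(-1 + 4)(2) = 3 m
2–4 s: ½(4 + -9)(2) = -5 m
4–9 s: ½(-9 + -7)(5) = -40 m
9–15 s: ½(-7 + 0)(6) = -21 m
15–18 s: ½(0 + -1)(3) = -1.5 m
Net displacement = -64.5 m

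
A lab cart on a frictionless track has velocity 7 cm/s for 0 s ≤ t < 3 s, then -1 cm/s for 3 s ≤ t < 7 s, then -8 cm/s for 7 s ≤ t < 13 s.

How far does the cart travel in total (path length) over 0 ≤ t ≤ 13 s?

Distance (not displacement) is the total path length: add the absolute areas under v-t.
0–3 s: |7| × 3 = 21 cm
3–7 s: |-1| × 4 = 4 cm
7–13 s: |-8| × 6 = 48 cm
Total distance = 73 cm

73 cm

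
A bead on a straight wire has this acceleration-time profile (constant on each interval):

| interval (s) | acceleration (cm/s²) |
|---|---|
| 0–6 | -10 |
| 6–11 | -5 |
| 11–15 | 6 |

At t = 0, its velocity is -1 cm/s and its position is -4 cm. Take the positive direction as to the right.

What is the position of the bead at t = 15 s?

On each constant-a segment, Δv = aΔt and Δx = v₀Δt + ½aΔt²; chain segment to segment.
0–6 s: v starts -1 cm/s; Δx = -1·6 + ½·-10·6² = -186 cm; v ends -61 cm/s.
6–11 s: v starts -61 cm/s; Δx = -61·5 + ½·-5·5² = -367.5 cm; v ends -86 cm/s.
11–15 s: v starts -86 cm/s; Δx = -86·4 + ½·6·4² = -296 cm; v ends -62 cm/s.
x(15) = -4 + Σ Δx = -853.5 cm.

-853.5 cm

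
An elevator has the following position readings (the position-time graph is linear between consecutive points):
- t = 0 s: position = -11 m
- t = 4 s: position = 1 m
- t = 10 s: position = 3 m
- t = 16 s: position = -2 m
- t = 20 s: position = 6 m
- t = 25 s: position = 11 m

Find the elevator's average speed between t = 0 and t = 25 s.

Average speed = (total path length)/(elapsed time); on a piecewise-linear x-t graph the path length is Σ|Δx|.
0–4 s: |Δx| = |1 − -11| = 12 m
4–10 s: |Δx| = |3 − 1| = 2 m
10–16 s: |Δx| = |-2 − 3| = 5 m
16–20 s: |Δx| = |6 − -2| = 8 m
20–25 s: |Δx| = |11 − 6| = 5 m
Total path = 32 m; average speed = 32/25 = 1.28 m/s.

1.28 m/s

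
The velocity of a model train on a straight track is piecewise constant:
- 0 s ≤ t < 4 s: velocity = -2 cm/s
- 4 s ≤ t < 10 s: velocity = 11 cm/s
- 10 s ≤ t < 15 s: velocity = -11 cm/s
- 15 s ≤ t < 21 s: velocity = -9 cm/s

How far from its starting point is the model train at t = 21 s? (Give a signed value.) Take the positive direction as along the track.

Net displacement equals the area under the velocity-time graph (areas below the axis count negative).
0–4 s: -2 × 4 = -8 cm
4–10 s: 11 × 6 = 66 cm
10–15 s: -11 × 5 = -55 cm
15–21 s: -9 × 6 = -54 cm
Net displacement = -51 cm

-51 cm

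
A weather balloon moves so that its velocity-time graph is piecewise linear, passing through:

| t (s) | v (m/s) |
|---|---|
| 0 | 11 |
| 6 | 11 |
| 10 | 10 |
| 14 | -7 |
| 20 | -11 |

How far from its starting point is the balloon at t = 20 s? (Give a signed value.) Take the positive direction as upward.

60 m

Net displacement equals the area under the velocity-time graph (areas below the axis count negative).
0–6 s: 11 × 6 = 66 m
6–10 s: ½(11 + 10)(4) = 42 m
10–14 s: ½(10 + -7)(4) = 6 m
14–20 s: ½(-7 + -11)(6) = -54 m
Net displacement = 60 m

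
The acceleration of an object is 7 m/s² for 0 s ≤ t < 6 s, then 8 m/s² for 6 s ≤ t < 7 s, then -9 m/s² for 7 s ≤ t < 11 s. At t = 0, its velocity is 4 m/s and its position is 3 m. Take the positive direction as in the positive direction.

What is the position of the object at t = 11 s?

347 m

On each constant-a segment, Δv = aΔt and Δx = v₀Δt + ½aΔt²; chain segment to segment.
0–6 s: v starts 4 m/s; Δx = 4·6 + ½·7·6² = 150 m; v ends 46 m/s.
6–7 s: v starts 46 m/s; Δx = 46·1 + ½·8·1² = 50 m; v ends 54 m/s.
7–11 s: v starts 54 m/s; Δx = 54·4 + ½·-9·4² = 144 m; v ends 18 m/s.
x(11) = 3 + Σ Δx = 347 m.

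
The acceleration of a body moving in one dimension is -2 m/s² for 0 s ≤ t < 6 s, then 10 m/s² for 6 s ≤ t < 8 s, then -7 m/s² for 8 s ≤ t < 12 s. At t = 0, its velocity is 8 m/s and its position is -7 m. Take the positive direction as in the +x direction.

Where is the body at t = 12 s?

On each constant-a segment, Δv = aΔt and Δx = v₀Δt + ½aΔt²; chain segment to segment.
0–6 s: v starts 8 m/s; Δx = 8·6 + ½·-2·6² = 12 m; v ends -4 m/s.
6–8 s: v starts -4 m/s; Δx = -4·2 + ½·10·2² = 12 m; v ends 16 m/s.
8–12 s: v starts 16 m/s; Δx = 16·4 + ½·-7·4² = 8 m; v ends -12 m/s.
x(12) = -7 + Σ Δx = 25 m.

25 m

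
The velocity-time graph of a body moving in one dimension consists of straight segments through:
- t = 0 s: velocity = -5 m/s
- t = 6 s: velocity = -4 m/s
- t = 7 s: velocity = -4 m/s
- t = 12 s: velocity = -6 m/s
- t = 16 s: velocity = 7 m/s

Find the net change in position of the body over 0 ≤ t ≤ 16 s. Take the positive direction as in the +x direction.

-54 m

Net displacement equals the area under the velocity-time graph (areas below the axis count negative).
0–6 s: ½(-5 + -4)(6) = -27 m
6–7 s: -4 × 1 = -4 m
7–12 s: ½(-4 + -6)(5) = -25 m
12–16 s: ½(-6 + 7)(4) = 2 m
Net displacement = -54 m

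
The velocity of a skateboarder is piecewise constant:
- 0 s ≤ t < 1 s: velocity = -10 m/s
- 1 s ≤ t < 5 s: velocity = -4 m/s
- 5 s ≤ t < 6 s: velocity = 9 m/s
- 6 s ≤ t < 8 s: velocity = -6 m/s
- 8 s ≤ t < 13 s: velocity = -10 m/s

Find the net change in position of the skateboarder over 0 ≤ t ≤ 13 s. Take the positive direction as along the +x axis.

Displacement is the signed area under the v-t curve.
0–1 s: -10 × 1 = -10 m
1–5 s: -4 × 4 = -16 m
5–6 s: 9 × 1 = 9 m
6–8 s: -6 × 2 = -12 m
8–13 s: -10 × 5 = -50 m
Net displacement = -79 m

-79 m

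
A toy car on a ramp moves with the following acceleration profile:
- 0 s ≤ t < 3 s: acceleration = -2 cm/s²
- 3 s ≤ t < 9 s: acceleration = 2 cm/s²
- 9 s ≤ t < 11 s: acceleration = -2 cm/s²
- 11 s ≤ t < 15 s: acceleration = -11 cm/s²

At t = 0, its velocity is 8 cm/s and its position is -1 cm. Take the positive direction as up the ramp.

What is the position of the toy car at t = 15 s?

38 cm

On each constant-a segment, Δv = aΔt and Δx = v₀Δt + ½aΔt²; chain segment to segment.
0–3 s: v starts 8 cm/s; Δx = 8·3 + ½·-2·3² = 15 cm; v ends 2 cm/s.
3–9 s: v starts 2 cm/s; Δx = 2·6 + ½·2·6² = 48 cm; v ends 14 cm/s.
9–11 s: v starts 14 cm/s; Δx = 14·2 + ½·-2·2² = 24 cm; v ends 10 cm/s.
11–15 s: v starts 10 cm/s; Δx = 10·4 + ½·-11·4² = -48 cm; v ends -34 cm/s.
x(15) = -1 + Σ Δx = 38 cm.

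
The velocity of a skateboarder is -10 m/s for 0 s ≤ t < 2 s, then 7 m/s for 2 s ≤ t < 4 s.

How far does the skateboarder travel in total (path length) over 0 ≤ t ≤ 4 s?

34 m

Distance (not displacement) is the total path length: add the absolute areas under v-t.
0–2 s: |-10| × 2 = 20 m
2–4 s: |7| × 2 = 14 m
Total distance = 34 m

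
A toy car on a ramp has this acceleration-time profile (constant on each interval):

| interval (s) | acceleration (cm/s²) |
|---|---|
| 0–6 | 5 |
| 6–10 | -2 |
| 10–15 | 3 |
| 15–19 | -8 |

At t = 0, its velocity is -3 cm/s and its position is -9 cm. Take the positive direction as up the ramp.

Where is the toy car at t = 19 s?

359.5 cm

On each constant-a segment, Δv = aΔt and Δx = v₀Δt + ½aΔt²; chain segment to segment.
0–6 s: v starts -3 cm/s; Δx = -3·6 + ½·5·6² = 72 cm; v ends 27 cm/s.
6–10 s: v starts 27 cm/s; Δx = 27·4 + ½·-2·4² = 92 cm; v ends 19 cm/s.
10–15 s: v starts 19 cm/s; Δx = 19·5 + ½·3·5² = 132.5 cm; v ends 34 cm/s.
15–19 s: v starts 34 cm/s; Δx = 34·4 + ½·-8·4² = 72 cm; v ends 2 cm/s.
x(19) = -9 + Σ Δx = 359.5 cm.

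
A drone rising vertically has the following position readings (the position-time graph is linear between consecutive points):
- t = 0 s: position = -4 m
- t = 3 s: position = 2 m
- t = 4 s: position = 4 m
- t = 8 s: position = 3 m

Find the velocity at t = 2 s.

2 m/s

Velocity is the slope of the x-t graph on 0–3 s: (2 − -4)/(3 − 0) = 2 m/s.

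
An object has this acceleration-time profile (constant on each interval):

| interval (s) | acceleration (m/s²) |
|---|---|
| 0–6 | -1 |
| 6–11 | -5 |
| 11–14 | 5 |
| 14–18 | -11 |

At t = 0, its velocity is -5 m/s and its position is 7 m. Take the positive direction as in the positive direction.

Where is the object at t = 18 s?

-416 m

On each constant-a segment, Δv = aΔt and Δx = v₀Δt + ½aΔt²; chain segment to segment.
0–6 s: v starts -5 m/s; Δx = -5·6 + ½·-1·6² = -48 m; v ends -11 m/s.
6–11 s: v starts -11 m/s; Δx = -11·5 + ½·-5·5² = -117.5 m; v ends -36 m/s.
11–14 s: v starts -36 m/s; Δx = -36·3 + ½·5·3² = -85.5 m; v ends -21 m/s.
14–18 s: v starts -21 m/s; Δx = -21·4 + ½·-11·4² = -172 m; v ends -65 m/s.
x(18) = 7 + Σ Δx = -416 m.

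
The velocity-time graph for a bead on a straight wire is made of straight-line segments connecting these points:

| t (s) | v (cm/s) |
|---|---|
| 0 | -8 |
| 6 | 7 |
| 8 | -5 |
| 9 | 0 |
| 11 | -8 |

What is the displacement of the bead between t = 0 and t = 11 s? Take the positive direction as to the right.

-11.5 cm

Displacement is the signed area under the v-t curve.
0–6 s: ½(-8 + 7)(6) = -3 cm
6–8 s: ½(7 + -5)(2) = 2 cm
8–9 s: ½(-5 + 0)(1) = -2.5 cm
9–11 s: ½(0 + -8)(2) = -8 cm
Net displacement = -11.5 cm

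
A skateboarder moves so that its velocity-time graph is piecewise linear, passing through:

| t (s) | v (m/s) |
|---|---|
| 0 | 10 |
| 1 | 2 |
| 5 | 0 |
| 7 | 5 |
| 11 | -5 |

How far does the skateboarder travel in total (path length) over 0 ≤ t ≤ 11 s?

25 m

Total distance travelled is ∫|v| dt — sum the magnitudes of each area piece.
0–1 s: |½(10 + 2)(1)| = 6 m
1–5 s: |½(2 + 0)(4)| = 4 m
5–7 s: |½(0 + 5)(2)| = 5 m
7–11 s: v = 0 at t = 9 s; triangle areas 5 + 5 = 10 m
Total distance = 25 m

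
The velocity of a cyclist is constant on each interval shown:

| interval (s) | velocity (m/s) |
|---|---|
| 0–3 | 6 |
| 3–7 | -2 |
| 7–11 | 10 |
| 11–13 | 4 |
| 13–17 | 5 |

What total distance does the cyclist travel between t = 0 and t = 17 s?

Distance (not displacement) is the total path length: add the absolute areas under v-t.
0–3 s: |6| × 3 = 18 m
3–7 s: |-2| × 4 = 8 m
7–11 s: |10| × 4 = 40 m
11–13 s: |4| × 2 = 8 m
13–17 s: |5| × 4 = 20 m
Total distance = 94 m

94 m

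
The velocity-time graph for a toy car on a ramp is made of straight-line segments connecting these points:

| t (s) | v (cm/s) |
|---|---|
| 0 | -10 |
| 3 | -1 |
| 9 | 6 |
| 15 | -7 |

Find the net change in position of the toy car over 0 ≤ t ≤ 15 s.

-4.5 cm

Net displacement equals the area under the velocity-time graph (areas below the axis count negative).
0–3 s: ½(-10 + -1)(3) = -16.5 cm
3–9 s: ½(-1 + 6)(6) = 15 cm
9–15 s: ½(6 + -7)(6) = -3 cm
Net displacement = -4.5 cm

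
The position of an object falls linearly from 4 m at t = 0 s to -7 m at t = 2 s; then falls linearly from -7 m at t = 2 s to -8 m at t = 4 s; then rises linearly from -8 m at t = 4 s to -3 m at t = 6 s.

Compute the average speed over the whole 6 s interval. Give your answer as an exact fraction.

17/6 m/s

Average speed = (total path length)/(elapsed time); on a piecewise-linear x-t graph the path length is Σ|Δx|.
0–2 s: |Δx| = |-7 − 4| = 11 m
2–4 s: |Δx| = |-8 − -7| = 1 m
4–6 s: |Δx| = |-3 − -8| = 5 m
Total path = 17 m; average speed = 17/6 = 17/6 m/s.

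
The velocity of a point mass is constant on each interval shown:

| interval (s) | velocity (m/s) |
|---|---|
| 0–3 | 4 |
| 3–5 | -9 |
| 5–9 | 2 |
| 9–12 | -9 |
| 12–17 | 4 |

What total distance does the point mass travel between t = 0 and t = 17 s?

Total distance travelled is ∫|v| dt — sum the magnitudes of each area piece.
0–3 s: |4| × 3 = 12 m
3–5 s: |-9| × 2 = 18 m
5–9 s: |2| × 4 = 8 m
9–12 s: |-9| × 3 = 27 m
12–17 s: |4| × 5 = 20 m
Total distance = 85 m

85 m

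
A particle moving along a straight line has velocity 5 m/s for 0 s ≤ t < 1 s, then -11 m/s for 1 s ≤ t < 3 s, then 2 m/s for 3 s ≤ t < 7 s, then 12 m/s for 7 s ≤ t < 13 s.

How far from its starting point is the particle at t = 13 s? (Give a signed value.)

63 m

Displacement is the signed area under the v-t curve.
0–1 s: 5 × 1 = 5 m
1–3 s: -11 × 2 = -22 m
3–7 s: 2 × 4 = 8 m
7–13 s: 12 × 6 = 72 m
Net displacement = 63 m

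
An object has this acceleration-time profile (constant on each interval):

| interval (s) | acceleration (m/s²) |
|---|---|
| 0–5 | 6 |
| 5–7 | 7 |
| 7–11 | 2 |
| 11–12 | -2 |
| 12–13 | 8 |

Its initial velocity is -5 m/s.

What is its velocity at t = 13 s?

53 m/s

Δv equals the area under the a-t graph; then v = v₀ + Δv.
0–5 s: 6 × 5 = 30 m/s
5–7 s: 7 × 2 = 14 m/s
7–11 s: 2 × 4 = 8 m/s
11–12 s: -2 × 1 = -2 m/s
12–13 s: 8 × 1 = 8 m/s
Δv = 58 m/s, so v(13) = -5 + (58) = 53 m/s.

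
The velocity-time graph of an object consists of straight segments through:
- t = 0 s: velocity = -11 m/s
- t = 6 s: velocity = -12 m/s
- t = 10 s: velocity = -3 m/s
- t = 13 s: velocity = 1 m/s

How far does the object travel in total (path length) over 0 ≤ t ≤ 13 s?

Distance (not displacement) is the total path length: add the absolute areas under v-t.
0–6 s: |½(-11 + -12)(6)| = 69 m
6–10 s: |½(-12 + -3)(4)| = 30 m
10–13 s: v = 0 at t = 12.25 s; triangle areas 3.375 + 0.375 = 3.75 m
Total distance = 102.75 m

102.75 m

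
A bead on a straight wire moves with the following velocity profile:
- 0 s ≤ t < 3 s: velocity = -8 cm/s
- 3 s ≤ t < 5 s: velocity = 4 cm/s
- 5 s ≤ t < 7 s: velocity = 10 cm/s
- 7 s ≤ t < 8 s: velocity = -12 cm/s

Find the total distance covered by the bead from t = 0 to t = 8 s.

Total distance travelled is ∫|v| dt — sum the magnitudes of each area piece.
0–3 s: |-8| × 3 = 24 cm
3–5 s: |4| × 2 = 8 cm
5–7 s: |10| × 2 = 20 cm
7–8 s: |-12| × 1 = 12 cm
Total distance = 64 cm

64 cm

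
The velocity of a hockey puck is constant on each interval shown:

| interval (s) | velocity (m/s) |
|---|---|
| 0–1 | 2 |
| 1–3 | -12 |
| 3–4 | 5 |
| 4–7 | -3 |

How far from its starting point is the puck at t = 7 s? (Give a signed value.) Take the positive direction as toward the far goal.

-26 m

Net displacement equals the area under the velocity-time graph (areas below the axis count negative).
0–1 s: 2 × 1 = 2 m
1–3 s: -12 × 2 = -24 m
3–4 s: 5 × 1 = 5 m
4–7 s: -3 × 3 = -9 m
Net displacement = -26 m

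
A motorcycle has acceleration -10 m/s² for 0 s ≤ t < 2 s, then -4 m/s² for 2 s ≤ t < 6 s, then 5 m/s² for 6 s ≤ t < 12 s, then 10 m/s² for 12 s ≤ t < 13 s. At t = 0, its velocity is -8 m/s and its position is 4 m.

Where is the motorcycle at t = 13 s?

-359 m

On each constant-a segment, Δv = aΔt and Δx = v₀Δt + ½aΔt²; chain segment to segment.
0–2 s: v starts -8 m/s; Δx = -8·2 + ½·-10·2² = -36 m; v ends -28 m/s.
2–6 s: v starts -28 m/s; Δx = -28·4 + ½·-4·4² = -144 m; v ends -44 m/s.
6–12 s: v starts -44 m/s; Δx = -44·6 + ½·5·6² = -174 m; v ends -14 m/s.
12–13 s: v starts -14 m/s; Δx = -14·1 + ½·10·1² = -9 m; v ends -4 m/s.
x(13) = 4 + Σ Δx = -359 m.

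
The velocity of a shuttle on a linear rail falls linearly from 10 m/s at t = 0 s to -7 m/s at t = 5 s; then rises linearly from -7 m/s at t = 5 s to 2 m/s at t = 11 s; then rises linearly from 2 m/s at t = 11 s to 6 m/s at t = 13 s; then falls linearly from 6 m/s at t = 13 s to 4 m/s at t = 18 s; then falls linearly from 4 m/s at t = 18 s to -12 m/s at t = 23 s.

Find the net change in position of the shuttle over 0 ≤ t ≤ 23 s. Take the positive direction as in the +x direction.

5.5 m

Net displacement equals the area under the velocity-time graph (areas below the axis count negative).
0–5 s: ½(10 + -7)(5) = 7.5 m
5–11 s: ½(-7 + 2)(6) = -15 m
11–13 s: ½(2 + 6)(2) = 8 m
13–18 s: ½(6 + 4)(5) = 25 m
18–23 s: ½(4 + -12)(5) = -20 m
Net displacement = 5.5 m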